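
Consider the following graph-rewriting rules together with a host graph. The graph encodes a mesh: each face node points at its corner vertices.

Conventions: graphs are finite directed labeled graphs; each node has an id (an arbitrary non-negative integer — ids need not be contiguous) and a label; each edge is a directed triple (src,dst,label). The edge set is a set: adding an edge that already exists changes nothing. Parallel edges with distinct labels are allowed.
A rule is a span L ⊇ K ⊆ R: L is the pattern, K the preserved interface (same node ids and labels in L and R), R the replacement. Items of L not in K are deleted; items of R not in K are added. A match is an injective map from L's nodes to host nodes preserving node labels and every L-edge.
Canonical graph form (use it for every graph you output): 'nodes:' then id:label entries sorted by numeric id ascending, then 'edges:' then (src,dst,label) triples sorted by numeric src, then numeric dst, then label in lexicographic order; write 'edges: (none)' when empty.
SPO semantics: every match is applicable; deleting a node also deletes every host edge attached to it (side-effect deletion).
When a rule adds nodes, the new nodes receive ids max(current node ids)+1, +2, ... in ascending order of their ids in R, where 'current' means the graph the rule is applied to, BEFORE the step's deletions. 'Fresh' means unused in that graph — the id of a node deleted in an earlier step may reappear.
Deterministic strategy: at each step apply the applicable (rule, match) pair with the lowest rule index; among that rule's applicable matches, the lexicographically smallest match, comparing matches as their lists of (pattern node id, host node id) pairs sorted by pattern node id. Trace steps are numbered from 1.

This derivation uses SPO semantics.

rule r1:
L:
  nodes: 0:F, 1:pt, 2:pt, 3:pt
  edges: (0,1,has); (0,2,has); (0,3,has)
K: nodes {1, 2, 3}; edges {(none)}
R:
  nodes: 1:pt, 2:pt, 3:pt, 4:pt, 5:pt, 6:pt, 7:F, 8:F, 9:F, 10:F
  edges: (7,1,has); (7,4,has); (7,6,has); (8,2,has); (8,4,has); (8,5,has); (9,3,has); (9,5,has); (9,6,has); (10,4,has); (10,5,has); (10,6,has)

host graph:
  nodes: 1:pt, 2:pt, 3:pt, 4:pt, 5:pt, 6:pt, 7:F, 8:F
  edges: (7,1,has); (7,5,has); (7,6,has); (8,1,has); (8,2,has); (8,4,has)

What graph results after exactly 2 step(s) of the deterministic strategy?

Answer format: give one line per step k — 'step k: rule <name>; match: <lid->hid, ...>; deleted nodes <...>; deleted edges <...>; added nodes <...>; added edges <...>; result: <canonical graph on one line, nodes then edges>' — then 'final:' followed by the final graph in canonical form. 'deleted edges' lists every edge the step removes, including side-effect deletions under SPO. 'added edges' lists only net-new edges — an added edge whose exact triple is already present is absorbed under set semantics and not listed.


step 1: rule r1; match: 0->7, 1->1, 2->5, 3->6; deleted nodes 7; deleted edges (7,1,has); (7,5,has); (7,6,has); added nodes 9, 10, 11, 12, 13, 14, 15; added edges (12,1,has); (12,9,has); (12,11,has); (13,5,has); (13,9,has); (13,10,has); (14,6,has); (14,10,has); (14,11,has); (15,9,has); (15,10,has); (15,11,has); result: nodes: 1:pt, 2:pt, 3:pt, 4:pt, 5:pt, 6:pt, 8:F, 9:pt, 10:pt, 11:pt, 12:F, 13:F, 14:F, 15:F edges: (8,1,has); (8,2,has); (8,4,has); (12,1,has); (12,9,has); (12,11,has); (13,5,has); (13,9,has); (13,10,has); (14,6,has); (14,10,has); (14,11,has); (15,9,has); (15,10,has); (15,11,has)
step 2: rule r1; match: 0->8, 1->1, 2->2, 3->4; deleted nodes 8; deleted edges (8,1,has); (8,2,has); (8,4,has); added nodes 16, 17, 18, 19, 20, 21, 22; added edges (19,1,has); (19,16,has); (19,18,has); (20,2,has); (20,16,has); (20,17,has); (21,4,has); (21,17,has); (21,18,has); (22,16,has); (22,17,has); (22,18,has); result: nodes: 1:pt, 2:pt, 3:pt, 4:pt, 5:pt, 6:pt, 9:pt, 10:pt, 11:pt, 12:F, 13:F, 14:F, 15:F, 16:pt, 17:pt, 18:pt, 19:F, 20:F, 21:F, 22:F edges: (12,1,has); (12,9,has); (12,11,has); (13,5,has); (13,9,has); (13,10,has); (14,6,has); (14,10,has); (14,11,has); (15,9,has); (15,10,has); (15,11,has); (19,1,has); (19,16,has); (19,18,has); (20,2,has); (20,16,has); (20,17,has); (21,4,has); (21,17,has); (21,18,has); (22,16,has); (22,17,has); (22,18,has)
final:
nodes: 1:pt, 2:pt, 3:pt, 4:pt, 5:pt, 6:pt, 9:pt, 10:pt, 11:pt, 12:F, 13:F, 14:F, 15:F, 16:pt, 17:pt, 18:pt, 19:F, 20:F, 21:F, 22:F
edges: (12,1,has); (12,9,has); (12,11,has); (13,5,has); (13,9,has); (13,10,has); (14,6,has); (14,10,has); (14,11,has); (15,9,has); (15,10,has); (15,11,has); (19,1,has); (19,16,has); (19,18,has); (20,2,has); (20,16,has); (20,17,has); (21,4,has); (21,17,has); (21,18,has); (22,16,has); (22,17,has); (22,18,has)


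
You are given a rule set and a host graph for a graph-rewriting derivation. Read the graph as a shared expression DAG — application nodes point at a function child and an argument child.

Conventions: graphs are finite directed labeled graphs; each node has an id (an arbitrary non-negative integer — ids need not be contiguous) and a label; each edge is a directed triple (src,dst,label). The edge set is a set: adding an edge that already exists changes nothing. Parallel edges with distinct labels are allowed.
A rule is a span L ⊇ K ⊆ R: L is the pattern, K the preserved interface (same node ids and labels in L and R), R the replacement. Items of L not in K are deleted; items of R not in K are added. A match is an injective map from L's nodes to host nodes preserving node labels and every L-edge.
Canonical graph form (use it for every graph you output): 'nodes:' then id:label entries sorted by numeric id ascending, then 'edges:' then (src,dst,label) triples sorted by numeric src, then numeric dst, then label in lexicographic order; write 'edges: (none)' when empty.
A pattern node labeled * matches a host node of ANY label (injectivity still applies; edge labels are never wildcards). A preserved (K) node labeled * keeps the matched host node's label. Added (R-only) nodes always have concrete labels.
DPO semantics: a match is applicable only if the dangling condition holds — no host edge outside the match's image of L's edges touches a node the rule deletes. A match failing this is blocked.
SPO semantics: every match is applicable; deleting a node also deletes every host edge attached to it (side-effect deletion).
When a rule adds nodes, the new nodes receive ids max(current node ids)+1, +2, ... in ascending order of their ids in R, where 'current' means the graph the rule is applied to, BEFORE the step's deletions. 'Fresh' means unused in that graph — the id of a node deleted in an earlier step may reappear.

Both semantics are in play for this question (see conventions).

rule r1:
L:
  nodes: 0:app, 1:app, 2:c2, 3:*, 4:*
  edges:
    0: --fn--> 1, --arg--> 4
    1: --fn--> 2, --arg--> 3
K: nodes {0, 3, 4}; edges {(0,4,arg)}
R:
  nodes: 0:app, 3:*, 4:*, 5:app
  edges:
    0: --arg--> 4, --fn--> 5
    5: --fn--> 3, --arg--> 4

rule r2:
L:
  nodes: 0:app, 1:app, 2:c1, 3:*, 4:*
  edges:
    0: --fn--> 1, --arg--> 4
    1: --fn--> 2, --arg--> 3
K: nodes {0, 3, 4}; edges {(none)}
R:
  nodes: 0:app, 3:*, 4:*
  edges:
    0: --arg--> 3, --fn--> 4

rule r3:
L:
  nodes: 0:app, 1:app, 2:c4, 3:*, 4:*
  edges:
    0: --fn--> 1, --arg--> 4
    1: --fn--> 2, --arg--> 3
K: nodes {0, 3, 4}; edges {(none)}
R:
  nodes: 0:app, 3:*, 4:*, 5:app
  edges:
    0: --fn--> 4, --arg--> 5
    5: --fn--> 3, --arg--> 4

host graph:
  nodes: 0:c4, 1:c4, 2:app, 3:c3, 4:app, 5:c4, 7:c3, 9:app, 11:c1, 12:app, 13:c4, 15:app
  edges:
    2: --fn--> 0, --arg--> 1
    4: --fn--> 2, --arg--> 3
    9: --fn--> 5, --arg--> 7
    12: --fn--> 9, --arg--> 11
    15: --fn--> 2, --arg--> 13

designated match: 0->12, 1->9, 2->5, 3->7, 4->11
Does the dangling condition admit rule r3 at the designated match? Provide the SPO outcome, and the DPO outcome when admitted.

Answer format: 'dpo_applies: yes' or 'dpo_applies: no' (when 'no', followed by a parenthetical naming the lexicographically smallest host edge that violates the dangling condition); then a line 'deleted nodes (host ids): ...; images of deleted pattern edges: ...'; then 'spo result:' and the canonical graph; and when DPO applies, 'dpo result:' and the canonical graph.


dpo_applies: yes
deleted nodes (host ids): 5, 9; images of deleted pattern edges: (9,5,fn); (9,7,arg); (12,9,fn); (12,11,arg)
spo result:
nodes: 0:c4, 1:c4, 2:app, 3:c3, 4:app, 7:c3, 11:c1, 12:app, 13:c4, 15:app, 16:app
edges: (2,0,fn); (2,1,arg); (4,2,fn); (4,3,arg); (12,11,fn); (12,16,arg); (15,2,fn); (15,13,arg); (16,7,fn); (16,11,arg)
dpo result:
nodes: 0:c4, 1:c4, 2:app, 3:c3, 4:app, 7:c3, 11:c1, 12:app, 13:c4, 15:app, 16:app
edges: (2,0,fn); (2,1,arg); (4,2,fn); (4,3,arg); (12,11,fn); (12,16,arg); (15,2,fn); (15,13,arg); (16,7,fn); (16,11,arg)


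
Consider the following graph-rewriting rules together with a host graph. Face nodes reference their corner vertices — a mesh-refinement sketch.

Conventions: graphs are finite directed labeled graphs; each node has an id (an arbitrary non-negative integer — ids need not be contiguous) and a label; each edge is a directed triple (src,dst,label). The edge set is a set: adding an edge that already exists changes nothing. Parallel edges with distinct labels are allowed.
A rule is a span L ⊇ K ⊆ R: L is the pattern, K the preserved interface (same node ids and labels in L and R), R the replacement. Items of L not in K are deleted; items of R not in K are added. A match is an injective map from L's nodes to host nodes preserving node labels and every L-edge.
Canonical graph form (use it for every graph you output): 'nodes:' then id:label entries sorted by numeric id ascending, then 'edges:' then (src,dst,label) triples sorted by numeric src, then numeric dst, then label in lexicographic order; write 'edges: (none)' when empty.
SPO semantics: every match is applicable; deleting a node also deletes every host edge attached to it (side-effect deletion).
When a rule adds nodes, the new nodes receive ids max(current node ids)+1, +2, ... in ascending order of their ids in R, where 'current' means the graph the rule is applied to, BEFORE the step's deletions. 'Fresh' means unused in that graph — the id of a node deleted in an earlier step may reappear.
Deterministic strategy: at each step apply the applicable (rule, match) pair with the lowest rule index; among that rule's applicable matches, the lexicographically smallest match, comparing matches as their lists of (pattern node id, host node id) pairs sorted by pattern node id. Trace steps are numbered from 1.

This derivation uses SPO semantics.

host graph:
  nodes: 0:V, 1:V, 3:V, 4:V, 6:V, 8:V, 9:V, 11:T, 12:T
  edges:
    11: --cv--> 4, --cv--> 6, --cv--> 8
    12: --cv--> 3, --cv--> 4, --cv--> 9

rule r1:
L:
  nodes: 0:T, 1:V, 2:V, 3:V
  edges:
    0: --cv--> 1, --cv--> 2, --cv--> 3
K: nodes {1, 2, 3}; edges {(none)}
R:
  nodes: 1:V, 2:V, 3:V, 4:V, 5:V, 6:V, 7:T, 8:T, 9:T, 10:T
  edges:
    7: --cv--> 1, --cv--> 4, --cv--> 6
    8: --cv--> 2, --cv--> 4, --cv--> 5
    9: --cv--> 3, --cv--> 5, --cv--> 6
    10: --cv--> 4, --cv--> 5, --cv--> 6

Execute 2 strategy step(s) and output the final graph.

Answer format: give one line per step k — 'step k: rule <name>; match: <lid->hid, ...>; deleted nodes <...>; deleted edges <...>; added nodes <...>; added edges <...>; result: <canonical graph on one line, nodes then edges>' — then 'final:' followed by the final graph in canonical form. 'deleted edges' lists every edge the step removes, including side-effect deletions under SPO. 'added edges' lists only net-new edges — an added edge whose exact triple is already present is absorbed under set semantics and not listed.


step 1: rule r1; match: 0->11, 1->4, 2->6, 3->8; deleted nodes 11; deleted edges (11,4,cv); (11,6,cv); (11,8,cv); added nodes 13, 14, 15, 16, 17, 18, 19; added edges (16,4,cv); (16,13,cv); (16,15,cv); (17,6,cv); (17,13,cv); (17,14,cv); (18,8,cv); (18,14,cv); (18,15,cv); (19,13,cv); (19,14,cv); (19,15,cv); result: nodes: 0:V, 1:V, 3:V, 4:V, 6:V, 8:V, 9:V, 12:T, 13:V, 14:V, 15:V, 16:T, 17:T, 18:T, 19:T edges: (12,3,cv); (12,4,cv); (12,9,cv); (16,4,cv); (16,13,cv); (16,15,cv); (17,6,cv); (17,13,cv); (17,14,cv); (18,8,cv); (18,14,cv); (18,15,cv); (19,13,cv); (19,14,cv); (19,15,cv)
step 2: rule r1; match: 0->12, 1->3, 2->4, 3->9; deleted nodes 12; deleted edges (12,3,cv); (12,4,cv); (12,9,cv); added nodes 20, 21, 22, 23, 24, 25, 26; added edges (23,3,cv); (23,20,cv); (23,22,cv); (24,4,cv); (24,20,cv); (24,21,cv); (25,9,cv); (25,21,cv); (25,22,cv); (26,20,cv); (26,21,cv); (26,22,cv); result: nodes: 0:V, 1:V, 3:V, 4:V, 6:V, 8:V, 9:V, 13:V, 14:V, 15:V, 16:T, 17:T, 18:T, 19:T, 20:V, 21:V, 22:V, 23:T, 24:T, 25:T, 26:T edges: (16,4,cv); (16,13,cv); (16,15,cv); (17,6,cv); (17,13,cv); (17,14,cv); (18,8,cv); (18,14,cv); (18,15,cv); (19,13,cv); (19,14,cv); (19,15,cv); (23,3,cv); (23,20,cv); (23,22,cv); (24,4,cv); (24,20,cv); (24,21,cv); (25,9,cv); (25,21,cv); (25,22,cv); (26,20,cv); (26,21,cv); (26,22,cv)
final:
nodes: 0:V, 1:V, 3:V, 4:V, 6:V, 8:V, 9:V, 13:V, 14:V, 15:V, 16:T, 17:T, 18:T, 19:T, 20:V, 21:V, 22:V, 23:T, 24:T, 25:T, 26:T
edges: (16,4,cv); (16,13,cv); (16,15,cv); (17,6,cv); (17,13,cv); (17,14,cv); (18,8,cv); (18,14,cv); (18,15,cv); (19,13,cv); (19,14,cv); (19,15,cv); (23,3,cv); (23,20,cv); (23,22,cv); (24,4,cv); (24,20,cv); (24,21,cv); (25,9,cv); (25,21,cv); (25,22,cv); (26,20,cv); (26,21,cv); (26,22,cv)


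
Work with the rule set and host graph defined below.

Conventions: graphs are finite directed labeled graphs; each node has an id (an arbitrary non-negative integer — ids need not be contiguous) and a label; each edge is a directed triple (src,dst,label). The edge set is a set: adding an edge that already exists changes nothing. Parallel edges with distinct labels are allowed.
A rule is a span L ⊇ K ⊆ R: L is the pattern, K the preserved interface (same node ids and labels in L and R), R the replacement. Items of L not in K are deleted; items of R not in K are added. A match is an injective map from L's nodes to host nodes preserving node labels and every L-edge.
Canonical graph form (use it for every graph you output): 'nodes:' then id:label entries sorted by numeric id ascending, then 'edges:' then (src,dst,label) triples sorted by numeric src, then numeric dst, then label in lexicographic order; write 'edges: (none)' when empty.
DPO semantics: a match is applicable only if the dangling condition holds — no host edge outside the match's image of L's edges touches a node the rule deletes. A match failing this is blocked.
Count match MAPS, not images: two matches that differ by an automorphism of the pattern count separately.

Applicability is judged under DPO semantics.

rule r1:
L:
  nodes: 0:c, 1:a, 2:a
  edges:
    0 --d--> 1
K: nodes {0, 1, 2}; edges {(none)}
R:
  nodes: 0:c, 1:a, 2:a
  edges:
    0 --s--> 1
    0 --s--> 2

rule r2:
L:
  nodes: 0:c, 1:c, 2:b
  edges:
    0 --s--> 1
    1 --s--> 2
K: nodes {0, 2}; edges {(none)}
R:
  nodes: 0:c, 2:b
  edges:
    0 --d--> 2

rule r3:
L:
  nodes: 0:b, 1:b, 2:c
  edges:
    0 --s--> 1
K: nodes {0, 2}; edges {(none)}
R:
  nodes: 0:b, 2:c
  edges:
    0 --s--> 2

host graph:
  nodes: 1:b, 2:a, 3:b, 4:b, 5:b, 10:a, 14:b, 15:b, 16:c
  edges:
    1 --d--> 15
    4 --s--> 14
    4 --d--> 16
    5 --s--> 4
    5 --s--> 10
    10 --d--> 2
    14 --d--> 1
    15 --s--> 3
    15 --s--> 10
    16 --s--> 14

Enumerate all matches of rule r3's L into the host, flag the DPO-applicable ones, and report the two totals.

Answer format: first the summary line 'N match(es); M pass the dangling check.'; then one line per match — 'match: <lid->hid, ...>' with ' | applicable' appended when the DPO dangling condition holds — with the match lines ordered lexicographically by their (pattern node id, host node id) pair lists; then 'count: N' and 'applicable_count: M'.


3 match(es); 1 pass the dangling check.
match: 0->4, 1->14, 2->16
match: 0->5, 1->4, 2->16
match: 0->15, 1->3, 2->16 | applicable
count: 3
applicable_count: 1


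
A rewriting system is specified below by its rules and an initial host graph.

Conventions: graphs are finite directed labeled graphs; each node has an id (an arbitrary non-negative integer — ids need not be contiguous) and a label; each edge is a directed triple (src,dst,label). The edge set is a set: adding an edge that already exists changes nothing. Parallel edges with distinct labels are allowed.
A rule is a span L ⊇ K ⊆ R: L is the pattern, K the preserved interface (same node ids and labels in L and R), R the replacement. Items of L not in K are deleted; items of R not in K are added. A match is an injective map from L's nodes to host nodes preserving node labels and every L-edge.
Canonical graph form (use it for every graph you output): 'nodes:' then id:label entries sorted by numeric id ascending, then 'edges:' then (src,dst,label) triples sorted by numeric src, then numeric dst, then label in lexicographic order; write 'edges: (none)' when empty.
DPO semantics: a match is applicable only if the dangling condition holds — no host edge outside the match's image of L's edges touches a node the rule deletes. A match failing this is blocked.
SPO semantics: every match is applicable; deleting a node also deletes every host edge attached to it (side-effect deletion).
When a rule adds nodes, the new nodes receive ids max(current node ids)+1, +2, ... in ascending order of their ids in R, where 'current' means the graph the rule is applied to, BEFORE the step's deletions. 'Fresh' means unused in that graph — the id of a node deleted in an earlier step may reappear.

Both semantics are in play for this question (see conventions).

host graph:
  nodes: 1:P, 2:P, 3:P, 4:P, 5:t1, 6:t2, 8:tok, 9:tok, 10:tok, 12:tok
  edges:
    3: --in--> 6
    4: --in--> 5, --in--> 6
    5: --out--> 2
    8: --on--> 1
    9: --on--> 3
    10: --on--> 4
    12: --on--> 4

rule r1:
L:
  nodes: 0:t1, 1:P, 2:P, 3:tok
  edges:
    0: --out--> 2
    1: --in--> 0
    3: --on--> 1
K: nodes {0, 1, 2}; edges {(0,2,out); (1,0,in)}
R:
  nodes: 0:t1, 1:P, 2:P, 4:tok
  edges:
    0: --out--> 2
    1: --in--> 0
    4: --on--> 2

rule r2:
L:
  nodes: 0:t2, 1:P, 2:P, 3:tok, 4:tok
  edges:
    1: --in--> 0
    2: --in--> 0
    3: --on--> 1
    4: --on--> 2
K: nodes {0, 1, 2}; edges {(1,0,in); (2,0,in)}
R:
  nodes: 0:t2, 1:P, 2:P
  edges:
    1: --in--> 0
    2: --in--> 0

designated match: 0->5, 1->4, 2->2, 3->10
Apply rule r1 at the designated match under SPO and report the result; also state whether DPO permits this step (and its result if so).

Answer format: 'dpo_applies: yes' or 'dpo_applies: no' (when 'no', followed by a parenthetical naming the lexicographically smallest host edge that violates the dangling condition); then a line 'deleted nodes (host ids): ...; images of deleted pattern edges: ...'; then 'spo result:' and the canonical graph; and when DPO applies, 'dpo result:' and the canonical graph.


dpo_applies: yes
deleted nodes (host ids): 10; images of deleted pattern edges: (10,4,on)
spo result:
nodes: 1:P, 2:P, 3:P, 4:P, 5:t1, 6:t2, 8:tok, 9:tok, 12:tok, 13:tok
edges: (3,6,in); (4,5,in); (4,6,in); (5,2,out); (8,1,on); (9,3,on); (12,4,on); (13,2,on)
dpo result:
nodes: 1:P, 2:P, 3:P, 4:P, 5:t1, 6:t2, 8:tok, 9:tok, 12:tok, 13:tok
edges: (3,6,in); (4,5,in); (4,6,in); (5,2,out); (8,1,on); (9,3,on); (12,4,on); (13,2,on)


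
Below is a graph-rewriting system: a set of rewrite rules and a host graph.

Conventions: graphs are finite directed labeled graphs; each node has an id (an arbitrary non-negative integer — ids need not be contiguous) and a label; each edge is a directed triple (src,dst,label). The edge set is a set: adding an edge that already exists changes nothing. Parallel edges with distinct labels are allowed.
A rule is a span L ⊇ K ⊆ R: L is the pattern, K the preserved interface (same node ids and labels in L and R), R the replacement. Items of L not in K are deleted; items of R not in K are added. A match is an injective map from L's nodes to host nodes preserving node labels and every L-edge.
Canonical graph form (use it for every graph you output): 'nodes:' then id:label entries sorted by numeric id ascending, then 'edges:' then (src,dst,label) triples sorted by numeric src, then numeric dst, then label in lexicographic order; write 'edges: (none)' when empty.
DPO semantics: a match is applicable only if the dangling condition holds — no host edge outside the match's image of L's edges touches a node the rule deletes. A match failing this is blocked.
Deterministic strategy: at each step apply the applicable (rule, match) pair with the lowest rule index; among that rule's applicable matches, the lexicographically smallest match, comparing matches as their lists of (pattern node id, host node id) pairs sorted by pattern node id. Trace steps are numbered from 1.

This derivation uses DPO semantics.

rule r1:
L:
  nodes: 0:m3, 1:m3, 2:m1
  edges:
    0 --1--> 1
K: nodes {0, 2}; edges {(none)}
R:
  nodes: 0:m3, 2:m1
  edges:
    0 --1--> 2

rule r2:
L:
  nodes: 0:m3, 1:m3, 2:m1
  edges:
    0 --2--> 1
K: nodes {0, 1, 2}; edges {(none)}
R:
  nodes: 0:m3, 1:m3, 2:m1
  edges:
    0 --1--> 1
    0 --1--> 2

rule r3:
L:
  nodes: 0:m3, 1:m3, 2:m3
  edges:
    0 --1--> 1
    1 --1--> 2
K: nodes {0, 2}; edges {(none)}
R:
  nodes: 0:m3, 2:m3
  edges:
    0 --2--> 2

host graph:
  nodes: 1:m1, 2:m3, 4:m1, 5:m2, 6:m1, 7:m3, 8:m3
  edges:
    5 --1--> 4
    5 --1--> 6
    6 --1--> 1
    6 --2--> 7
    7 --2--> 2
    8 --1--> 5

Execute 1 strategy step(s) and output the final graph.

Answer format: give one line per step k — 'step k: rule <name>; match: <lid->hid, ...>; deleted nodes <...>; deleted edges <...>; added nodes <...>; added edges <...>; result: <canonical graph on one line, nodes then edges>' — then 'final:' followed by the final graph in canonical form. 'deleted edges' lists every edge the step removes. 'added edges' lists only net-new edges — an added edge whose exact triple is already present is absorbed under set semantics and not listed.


step 1: rule r2; match: 0->7, 1->2, 2->1; deleted nodes (none); deleted edges (7,2,2); added nodes (none); added edges (7,1,1); (7,2,1); result: nodes: 1:m1, 2:m3, 4:m1, 5:m2, 6:m1, 7:m3, 8:m3 edges: (5,4,1); (5,6,1); (6,1,1); (6,7,2); (7,1,1); (7,2,1); (8,5,1)
final:
nodes: 1:m1, 2:m3, 4:m1, 5:m2, 6:m1, 7:m3, 8:m3
edges: (5,4,1); (5,6,1); (6,1,1); (6,7,2); (7,1,1); (7,2,1); (8,5,1)


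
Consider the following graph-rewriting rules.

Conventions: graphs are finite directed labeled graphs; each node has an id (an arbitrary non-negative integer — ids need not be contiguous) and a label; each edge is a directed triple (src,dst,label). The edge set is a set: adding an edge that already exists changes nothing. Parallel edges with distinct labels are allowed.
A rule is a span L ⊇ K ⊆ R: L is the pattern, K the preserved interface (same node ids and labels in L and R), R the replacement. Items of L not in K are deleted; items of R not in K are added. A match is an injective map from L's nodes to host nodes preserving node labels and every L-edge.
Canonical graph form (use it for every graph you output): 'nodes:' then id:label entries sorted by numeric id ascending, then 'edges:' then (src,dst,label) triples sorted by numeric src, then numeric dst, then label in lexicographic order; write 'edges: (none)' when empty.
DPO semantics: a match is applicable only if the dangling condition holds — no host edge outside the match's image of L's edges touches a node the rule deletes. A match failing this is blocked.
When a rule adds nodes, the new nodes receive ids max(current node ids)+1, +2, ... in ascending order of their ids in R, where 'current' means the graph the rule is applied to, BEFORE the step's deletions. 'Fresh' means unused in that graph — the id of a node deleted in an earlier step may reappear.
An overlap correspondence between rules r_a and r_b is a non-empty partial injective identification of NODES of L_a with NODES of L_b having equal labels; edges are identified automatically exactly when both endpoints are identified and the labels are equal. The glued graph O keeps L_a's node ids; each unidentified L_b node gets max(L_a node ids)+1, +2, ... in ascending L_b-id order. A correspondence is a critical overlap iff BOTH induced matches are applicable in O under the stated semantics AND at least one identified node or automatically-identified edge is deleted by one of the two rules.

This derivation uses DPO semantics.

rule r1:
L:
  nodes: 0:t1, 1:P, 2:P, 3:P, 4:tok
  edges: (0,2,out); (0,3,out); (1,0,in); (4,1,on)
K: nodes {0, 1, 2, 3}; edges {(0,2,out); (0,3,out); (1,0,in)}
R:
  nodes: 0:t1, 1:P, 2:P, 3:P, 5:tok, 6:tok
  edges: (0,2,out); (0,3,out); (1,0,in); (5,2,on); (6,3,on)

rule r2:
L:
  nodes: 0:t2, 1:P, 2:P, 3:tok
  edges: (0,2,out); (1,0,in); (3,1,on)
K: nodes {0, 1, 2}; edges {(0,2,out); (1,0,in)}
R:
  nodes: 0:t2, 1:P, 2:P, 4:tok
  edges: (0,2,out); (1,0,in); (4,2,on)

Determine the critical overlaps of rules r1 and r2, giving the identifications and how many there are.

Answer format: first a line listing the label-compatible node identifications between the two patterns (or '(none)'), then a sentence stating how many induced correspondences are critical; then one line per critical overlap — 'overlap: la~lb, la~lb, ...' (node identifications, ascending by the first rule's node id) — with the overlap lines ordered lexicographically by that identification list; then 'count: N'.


label-compatible node identifications between L(r1) and L(r2): 1~1, 1~2, 2~1, 2~2, 3~1, 3~2, 4~3
3 of the induced correspondences are critical overlaps of r1 and r2.
overlap: 1~1, 2~2, 4~3
overlap: 1~1, 3~2, 4~3
overlap: 1~1, 4~3
count: 3


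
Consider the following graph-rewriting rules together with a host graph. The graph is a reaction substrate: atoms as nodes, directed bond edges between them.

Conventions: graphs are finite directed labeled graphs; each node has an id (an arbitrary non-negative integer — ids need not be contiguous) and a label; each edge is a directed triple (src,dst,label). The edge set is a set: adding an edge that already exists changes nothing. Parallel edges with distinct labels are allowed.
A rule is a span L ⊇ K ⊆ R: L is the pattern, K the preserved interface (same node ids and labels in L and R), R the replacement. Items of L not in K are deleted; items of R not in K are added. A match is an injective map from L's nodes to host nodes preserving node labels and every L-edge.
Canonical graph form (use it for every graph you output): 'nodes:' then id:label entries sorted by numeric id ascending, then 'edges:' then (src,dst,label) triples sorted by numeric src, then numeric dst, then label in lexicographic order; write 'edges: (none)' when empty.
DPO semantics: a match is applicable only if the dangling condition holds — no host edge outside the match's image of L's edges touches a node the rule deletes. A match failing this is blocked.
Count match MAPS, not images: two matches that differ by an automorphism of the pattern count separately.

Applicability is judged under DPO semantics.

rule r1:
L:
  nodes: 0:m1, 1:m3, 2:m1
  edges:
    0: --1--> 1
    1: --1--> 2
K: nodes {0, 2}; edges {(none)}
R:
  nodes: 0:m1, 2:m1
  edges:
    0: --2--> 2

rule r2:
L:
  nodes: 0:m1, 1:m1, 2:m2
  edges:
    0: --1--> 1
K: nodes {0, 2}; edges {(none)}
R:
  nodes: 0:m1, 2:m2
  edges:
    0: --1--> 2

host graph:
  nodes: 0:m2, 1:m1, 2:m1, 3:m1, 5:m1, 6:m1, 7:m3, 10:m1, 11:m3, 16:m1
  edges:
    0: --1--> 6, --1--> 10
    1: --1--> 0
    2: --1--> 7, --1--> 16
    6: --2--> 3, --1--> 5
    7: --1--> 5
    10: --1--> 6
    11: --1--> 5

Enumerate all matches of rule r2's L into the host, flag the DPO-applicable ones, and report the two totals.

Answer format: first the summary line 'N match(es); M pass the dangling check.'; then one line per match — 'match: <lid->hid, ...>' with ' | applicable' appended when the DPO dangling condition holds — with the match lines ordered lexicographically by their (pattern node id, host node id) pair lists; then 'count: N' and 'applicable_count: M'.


3 match(es); 1 pass the dangling check.
match: 0->2, 1->16, 2->0 | applicable
match: 0->6, 1->5, 2->0
match: 0->10, 1->6, 2->0
count: 3
applicable_count: 1


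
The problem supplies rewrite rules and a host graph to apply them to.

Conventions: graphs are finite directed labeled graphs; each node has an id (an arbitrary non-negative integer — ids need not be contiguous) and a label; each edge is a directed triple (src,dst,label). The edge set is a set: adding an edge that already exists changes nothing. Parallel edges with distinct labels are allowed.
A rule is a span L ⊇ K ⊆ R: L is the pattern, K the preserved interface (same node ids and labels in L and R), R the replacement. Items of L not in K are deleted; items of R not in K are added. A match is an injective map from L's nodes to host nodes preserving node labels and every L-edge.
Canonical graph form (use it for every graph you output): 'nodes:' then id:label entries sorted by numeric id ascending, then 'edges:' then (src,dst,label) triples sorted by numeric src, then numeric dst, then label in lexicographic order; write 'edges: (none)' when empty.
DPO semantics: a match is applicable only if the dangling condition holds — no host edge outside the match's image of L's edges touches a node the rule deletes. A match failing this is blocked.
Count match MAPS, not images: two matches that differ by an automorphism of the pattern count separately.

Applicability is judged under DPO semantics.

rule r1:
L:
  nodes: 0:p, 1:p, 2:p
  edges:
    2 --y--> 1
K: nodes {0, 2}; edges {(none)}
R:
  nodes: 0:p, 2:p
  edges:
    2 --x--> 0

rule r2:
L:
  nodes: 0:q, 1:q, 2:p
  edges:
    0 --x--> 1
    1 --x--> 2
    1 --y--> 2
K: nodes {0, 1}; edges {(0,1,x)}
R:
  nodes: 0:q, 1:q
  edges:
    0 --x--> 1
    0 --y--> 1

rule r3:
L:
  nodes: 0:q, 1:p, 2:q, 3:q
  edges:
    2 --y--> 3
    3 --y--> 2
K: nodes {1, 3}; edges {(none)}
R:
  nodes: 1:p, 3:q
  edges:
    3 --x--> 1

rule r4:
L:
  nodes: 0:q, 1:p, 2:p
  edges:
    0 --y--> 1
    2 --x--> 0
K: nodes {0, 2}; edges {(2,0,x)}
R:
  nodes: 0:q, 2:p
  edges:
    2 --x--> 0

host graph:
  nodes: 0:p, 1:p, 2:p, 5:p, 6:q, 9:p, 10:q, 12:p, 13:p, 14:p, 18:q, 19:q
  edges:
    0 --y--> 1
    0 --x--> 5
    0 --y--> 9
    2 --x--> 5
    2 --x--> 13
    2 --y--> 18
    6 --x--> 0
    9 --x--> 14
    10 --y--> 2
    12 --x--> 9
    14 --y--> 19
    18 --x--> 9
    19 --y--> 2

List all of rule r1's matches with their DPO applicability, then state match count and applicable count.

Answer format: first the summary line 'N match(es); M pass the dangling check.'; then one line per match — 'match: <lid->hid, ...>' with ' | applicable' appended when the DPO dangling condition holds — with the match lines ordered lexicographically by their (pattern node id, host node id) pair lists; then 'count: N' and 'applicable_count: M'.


12 match(es); 6 pass the dangling check.
match: 0->1, 1->9, 2->0
match: 0->2, 1->1, 2->0 | applicable
match: 0->2, 1->9, 2->0
match: 0->5, 1->1, 2->0 | applicable
match: 0->5, 1->9, 2->0
match: 0->9, 1->1, 2->0 | applicable
match: 0->12, 1->1, 2->0 | applicable
match: 0->12, 1->9, 2->0
match: 0->13, 1->1, 2->0 | applicable
match: 0->13, 1->9, 2->0
match: 0->14, 1->1, 2->0 | applicable
match: 0->14, 1->9, 2->0
count: 12
applicable_count: 6


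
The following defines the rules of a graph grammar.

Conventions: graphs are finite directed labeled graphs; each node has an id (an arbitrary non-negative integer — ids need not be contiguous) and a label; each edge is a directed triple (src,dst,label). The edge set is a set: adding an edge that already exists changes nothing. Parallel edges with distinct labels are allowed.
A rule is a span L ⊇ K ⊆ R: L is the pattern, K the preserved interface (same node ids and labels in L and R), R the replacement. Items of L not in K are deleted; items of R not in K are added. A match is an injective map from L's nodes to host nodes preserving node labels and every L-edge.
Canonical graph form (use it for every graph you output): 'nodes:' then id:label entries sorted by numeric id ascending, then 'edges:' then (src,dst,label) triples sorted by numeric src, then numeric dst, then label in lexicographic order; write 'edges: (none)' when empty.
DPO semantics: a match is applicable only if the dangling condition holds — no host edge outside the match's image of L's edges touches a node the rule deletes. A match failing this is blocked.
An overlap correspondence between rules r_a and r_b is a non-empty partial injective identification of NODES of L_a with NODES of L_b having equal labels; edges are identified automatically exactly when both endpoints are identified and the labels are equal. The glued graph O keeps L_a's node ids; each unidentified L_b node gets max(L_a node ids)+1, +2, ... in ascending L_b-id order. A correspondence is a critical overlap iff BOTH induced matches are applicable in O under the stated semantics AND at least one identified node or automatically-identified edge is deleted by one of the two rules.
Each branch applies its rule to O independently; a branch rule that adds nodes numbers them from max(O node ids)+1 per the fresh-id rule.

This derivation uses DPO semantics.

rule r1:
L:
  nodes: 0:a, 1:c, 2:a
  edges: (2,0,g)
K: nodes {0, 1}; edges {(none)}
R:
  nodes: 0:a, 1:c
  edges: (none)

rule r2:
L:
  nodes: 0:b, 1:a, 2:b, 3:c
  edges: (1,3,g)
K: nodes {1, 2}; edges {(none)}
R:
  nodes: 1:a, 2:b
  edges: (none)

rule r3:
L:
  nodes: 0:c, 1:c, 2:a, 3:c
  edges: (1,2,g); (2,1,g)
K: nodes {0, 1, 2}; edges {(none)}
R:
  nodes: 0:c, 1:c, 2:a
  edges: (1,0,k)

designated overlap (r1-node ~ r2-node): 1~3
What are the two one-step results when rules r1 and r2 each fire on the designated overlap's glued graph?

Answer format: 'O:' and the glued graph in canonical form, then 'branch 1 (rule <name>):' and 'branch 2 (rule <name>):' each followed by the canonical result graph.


O:
nodes: 0:a, 1:c, 2:a, 3:b, 4:a, 5:b
edges: (2,0,g); (4,1,g)
branch 1 (rule r1):
nodes: 0:a, 1:c, 3:b, 4:a, 5:b
edges: (4,1,g)
branch 2 (rule r2):
nodes: 0:a, 2:a, 4:a, 5:b
edges: (2,0,g)


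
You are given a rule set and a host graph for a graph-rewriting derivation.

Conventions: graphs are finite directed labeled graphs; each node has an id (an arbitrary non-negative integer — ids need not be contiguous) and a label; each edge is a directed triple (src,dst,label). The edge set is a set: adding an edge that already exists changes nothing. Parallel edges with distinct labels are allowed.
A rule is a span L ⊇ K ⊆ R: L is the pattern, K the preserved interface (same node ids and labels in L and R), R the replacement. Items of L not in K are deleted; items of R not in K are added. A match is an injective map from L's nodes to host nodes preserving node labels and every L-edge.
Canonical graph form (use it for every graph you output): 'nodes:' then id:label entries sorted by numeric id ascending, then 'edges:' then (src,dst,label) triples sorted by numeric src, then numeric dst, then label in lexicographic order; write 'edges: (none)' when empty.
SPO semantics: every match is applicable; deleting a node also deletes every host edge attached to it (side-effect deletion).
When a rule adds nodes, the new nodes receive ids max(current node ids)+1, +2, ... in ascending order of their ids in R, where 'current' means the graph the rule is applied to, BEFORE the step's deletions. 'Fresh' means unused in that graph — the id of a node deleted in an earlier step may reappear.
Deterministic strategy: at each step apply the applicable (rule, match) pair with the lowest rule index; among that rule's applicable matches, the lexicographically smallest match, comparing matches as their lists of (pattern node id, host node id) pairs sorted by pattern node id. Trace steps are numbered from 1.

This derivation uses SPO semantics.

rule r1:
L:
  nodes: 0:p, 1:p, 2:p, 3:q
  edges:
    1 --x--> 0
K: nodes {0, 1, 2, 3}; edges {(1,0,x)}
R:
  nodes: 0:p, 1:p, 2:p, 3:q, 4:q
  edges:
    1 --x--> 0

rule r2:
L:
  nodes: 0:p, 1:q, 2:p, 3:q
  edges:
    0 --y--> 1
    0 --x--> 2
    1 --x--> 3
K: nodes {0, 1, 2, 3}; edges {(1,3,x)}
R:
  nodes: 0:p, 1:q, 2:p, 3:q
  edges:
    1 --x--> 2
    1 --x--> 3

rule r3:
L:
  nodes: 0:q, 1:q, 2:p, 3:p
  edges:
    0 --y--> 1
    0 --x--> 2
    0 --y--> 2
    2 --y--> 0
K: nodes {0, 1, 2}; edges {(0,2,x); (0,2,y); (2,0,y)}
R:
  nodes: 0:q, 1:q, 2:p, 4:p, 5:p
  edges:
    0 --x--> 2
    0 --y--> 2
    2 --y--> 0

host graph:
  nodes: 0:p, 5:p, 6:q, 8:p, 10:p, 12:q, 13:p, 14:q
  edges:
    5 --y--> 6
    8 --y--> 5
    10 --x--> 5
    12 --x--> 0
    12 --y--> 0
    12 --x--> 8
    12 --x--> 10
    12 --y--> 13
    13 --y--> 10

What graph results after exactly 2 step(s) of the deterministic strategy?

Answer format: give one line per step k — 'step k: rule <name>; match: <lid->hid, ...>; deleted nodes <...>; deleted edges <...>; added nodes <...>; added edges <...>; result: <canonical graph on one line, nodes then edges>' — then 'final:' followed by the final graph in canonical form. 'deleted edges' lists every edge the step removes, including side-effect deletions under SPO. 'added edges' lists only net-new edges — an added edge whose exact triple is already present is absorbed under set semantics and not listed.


step 1: rule r1; match: 0->5, 1->10, 2->0, 3->6; deleted nodes (none); deleted edges (none); added nodes 15; added edges (none); result: nodes: 0:p, 5:p, 6:q, 8:p, 10:p, 12:q, 13:p, 14:q, 15:q edges: (5,6,y); (8,5,y); (10,5,x); (12,0,x); (12,0,y); (12,8,x); (12,10,x); (12,13,y); (13,10,y)
step 2: rule r1; match: 0->5, 1->10, 2->0, 3->6; deleted nodes (none); deleted edges (none); added nodes 16; added edges (none); result: nodes: 0:p, 5:p, 6:q, 8:p, 10:p, 12:q, 13:p, 14:q, 15:q, 16:q edges: (5,6,y); (8,5,y); (10,5,x); (12,0,x); (12,0,y); (12,8,x); (12,10,x); (12,13,y); (13,10,y)
final:
nodes: 0:p, 5:p, 6:q, 8:p, 10:p, 12:q, 13:p, 14:q, 15:q, 16:q
edges: (5,6,y); (8,5,y); (10,5,x); (12,0,x); (12,0,y); (12,8,x); (12,10,x); (12,13,y); (13,10,y)


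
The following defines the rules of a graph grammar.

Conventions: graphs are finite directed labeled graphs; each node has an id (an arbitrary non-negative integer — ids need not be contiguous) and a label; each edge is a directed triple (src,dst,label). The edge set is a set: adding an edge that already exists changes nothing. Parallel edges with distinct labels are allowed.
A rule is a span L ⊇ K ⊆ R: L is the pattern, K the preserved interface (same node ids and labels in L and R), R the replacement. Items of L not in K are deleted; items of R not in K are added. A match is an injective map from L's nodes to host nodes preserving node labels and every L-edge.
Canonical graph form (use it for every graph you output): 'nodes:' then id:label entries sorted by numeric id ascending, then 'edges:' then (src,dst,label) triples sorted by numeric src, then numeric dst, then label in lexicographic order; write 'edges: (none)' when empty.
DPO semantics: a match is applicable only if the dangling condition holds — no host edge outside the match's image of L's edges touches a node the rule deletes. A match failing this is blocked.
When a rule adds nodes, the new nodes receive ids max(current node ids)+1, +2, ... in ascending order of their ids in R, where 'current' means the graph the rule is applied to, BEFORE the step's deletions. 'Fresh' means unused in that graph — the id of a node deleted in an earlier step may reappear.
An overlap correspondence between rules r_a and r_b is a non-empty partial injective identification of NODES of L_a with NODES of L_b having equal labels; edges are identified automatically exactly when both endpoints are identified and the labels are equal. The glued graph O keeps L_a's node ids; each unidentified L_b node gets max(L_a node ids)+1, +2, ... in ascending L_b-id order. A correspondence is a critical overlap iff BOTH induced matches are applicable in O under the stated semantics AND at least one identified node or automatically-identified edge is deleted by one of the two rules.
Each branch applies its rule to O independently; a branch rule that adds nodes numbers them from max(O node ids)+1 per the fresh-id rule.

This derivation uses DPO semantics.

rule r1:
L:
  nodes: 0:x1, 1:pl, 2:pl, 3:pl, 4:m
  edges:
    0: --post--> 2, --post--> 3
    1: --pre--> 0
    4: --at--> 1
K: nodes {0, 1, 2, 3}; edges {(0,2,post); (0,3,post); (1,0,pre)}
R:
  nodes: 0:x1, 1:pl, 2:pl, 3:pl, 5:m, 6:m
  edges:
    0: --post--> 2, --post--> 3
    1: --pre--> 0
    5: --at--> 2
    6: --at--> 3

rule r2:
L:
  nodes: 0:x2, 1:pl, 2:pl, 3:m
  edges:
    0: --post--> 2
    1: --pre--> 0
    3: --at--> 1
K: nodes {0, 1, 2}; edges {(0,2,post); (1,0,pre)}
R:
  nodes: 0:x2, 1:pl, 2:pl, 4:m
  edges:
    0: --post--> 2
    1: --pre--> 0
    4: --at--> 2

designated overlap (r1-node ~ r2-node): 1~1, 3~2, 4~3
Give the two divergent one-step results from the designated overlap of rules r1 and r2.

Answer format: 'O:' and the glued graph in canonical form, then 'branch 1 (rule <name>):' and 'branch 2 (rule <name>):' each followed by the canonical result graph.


O:
nodes: 0:x1, 1:pl, 2:pl, 3:pl, 4:m, 5:x2
edges: (0,2,post); (0,3,post); (1,0,pre); (1,5,pre); (4,1,at); (5,3,post)
branch 1 (rule r1):
nodes: 0:x1, 1:pl, 2:pl, 3:pl, 5:x2, 6:m, 7:m
edges: (0,2,post); (0,3,post); (1,0,pre); (1,5,pre); (5,3,post); (6,2,at); (7,3,at)
branch 2 (rule r2):
nodes: 0:x1, 1:pl, 2:pl, 3:pl, 5:x2, 6:m
edges: (0,2,post); (0,3,post); (1,0,pre); (1,5,pre); (5,3,post); (6,3,at)
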